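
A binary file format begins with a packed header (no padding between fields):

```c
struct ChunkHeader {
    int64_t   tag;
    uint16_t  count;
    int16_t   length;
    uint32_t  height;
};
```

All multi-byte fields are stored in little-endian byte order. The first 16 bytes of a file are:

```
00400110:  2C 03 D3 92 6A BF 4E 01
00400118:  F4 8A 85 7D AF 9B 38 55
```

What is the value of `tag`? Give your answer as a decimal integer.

94223106672100140

`tag` is the first field, at byte offset 0, occupying 8 bytes.
Bytes at offsets 0..7: 2C 03 D3 92 6A BF 4E 01.
In little-endian order the low byte comes first in memory.
Reassemble most-significant byte first: 01 4E BF 6A 92 D3 03 2C → 0x014EBF6A92D3032C.
0x014EBF6A92D3032C = 94223106672100140.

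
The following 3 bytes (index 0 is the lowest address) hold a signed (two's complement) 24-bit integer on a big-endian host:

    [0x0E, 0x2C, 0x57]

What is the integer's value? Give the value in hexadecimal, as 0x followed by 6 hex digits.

In big-endian order the high byte comes first in memory.
The bytes are already most-significant first: 0x0E2C57.

0x0E2C57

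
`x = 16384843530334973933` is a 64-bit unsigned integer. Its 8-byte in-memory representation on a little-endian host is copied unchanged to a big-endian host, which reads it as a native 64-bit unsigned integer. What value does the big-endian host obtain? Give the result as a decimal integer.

17091153256000283363

16384843530334973933 in 64-bit hexadecimal is 0xE362A86155F92FED.
Stored little-endian, the bytes at ascending addresses are ED 2F F9 55 61 A8 62 E3.
Read back as big-endian, the last byte is least significant, giving 0xED2FF95561A862E3.
0xED2FF95561A862E3 = 17091153256000283363.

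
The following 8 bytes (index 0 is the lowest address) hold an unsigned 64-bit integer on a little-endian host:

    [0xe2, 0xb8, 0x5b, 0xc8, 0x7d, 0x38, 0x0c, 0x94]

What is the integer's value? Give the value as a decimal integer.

10667963730217384162

In little-endian order the low byte comes first in memory.
Reassemble most-significant byte first: 94 0C 38 7D C8 5B B8 E2 → 0x940C387DC85BB8E2.
0x940C387DC85BB8E2 = 10667963730217384162.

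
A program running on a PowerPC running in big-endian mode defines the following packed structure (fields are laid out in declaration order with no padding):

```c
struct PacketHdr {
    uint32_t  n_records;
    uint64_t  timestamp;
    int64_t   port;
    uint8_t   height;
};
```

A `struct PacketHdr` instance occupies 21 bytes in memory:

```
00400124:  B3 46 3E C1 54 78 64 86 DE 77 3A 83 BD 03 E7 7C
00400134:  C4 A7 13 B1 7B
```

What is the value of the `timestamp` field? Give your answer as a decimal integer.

`timestamp` follows `n_records` (4 bytes), so it starts at byte offset 4 and occupies 8 bytes.
Bytes at offsets 4..11: 54 78 64 86 DE 77 3A 83.
Big-endian stores the most-significant byte at the lowest address.
The bytes are already most-significant first: 0x54786486DE773A83.
0x54786486DE773A83 = 6086725426811976323.

6086725426811976323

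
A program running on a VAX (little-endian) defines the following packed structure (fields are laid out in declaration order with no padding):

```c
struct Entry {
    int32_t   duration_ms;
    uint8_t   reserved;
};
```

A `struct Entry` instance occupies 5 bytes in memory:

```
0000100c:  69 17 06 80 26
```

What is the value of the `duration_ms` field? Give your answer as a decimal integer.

-2147084439

`duration_ms` is the first field, at byte offset 0, occupying 4 bytes.
Bytes at offsets 0..3: 69 17 06 80.
Little-endian stores the least-significant byte at the lowest address.
Reassemble most-significant byte first: 80 06 17 69 → 0x80061769.
Top bit is set, so as a signed 32-bit value this is 0x80061769 − 2^32 = -2147084439.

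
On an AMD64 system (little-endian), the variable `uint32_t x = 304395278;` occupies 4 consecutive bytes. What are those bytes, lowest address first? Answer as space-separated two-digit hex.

304395278 in hexadecimal, padded to 32 bits, is 0x1224B40E.
Split into bytes (most-significant first): 12 24 B4 0E.
In little-endian order the low byte comes first in memory.
So at ascending addresses the bytes are 0E B4 24 12.

0E B4 24 12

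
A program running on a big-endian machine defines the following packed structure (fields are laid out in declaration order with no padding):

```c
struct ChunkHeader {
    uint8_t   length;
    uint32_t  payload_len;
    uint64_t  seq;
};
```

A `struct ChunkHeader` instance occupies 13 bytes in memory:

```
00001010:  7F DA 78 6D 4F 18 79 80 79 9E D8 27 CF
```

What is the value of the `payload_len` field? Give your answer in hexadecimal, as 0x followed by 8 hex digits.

0xDA786D4F

`payload_len` follows `length` (1 byte), so it starts at byte offset 1 and occupies 4 bytes.
Bytes at offsets 1..4: DA 78 6D 4F.
In big-endian order the high byte comes first in memory.
The bytes are already most-significant first: 0xDA786D4F.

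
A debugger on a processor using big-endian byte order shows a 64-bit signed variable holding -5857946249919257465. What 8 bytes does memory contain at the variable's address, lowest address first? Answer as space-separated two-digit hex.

Two's complement of -5857946249919257465 in 64 bits: 5857946249919257465 = 0x514B9B13DBC4DB79; invert → 0xAEB464EC243B2486; add 1 → 0xAEB464EC243B2487.
Split into bytes (most-significant first): AE B4 64 EC 24 3B 24 87.
Big-endian stores the most-significant byte at the lowest address.
So the memory order matches the most-significant-first order: AE B4 64 EC 24 3B 24 87.

AE B4 64 EC 24 3B 24 87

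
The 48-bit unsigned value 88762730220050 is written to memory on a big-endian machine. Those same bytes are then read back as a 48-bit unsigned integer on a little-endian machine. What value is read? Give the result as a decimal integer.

19834187266640

88762730220050 in 48-bit hexadecimal is 0x50BAAF010A12.
Stored big-endian, the bytes at ascending addresses are 50 BA AF 01 0A 12.
Read back as little-endian, the first byte is least significant, giving 0x120A01AFBA50.
0x120A01AFBA50 = 19834187266640.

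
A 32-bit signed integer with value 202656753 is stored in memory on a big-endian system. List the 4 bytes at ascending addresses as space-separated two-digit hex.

0C 14 4B F1

202656753 in hexadecimal, padded to 32 bits, is 0x0C144BF1.
Split into bytes (most-significant first): 0C 14 4B F1.
In big-endian order the high byte comes first in memory.
So the memory order matches the most-significant-first order: 0C 14 4B F1.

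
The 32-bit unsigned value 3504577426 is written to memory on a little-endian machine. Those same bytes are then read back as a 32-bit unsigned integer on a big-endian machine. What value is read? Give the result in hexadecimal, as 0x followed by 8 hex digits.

0x929BE3D0

3504577426 in 32-bit hexadecimal is 0xD0E39B92.
Stored little-endian, the bytes at ascending addresses are 92 9B E3 D0.
Read back as big-endian, the last byte is least significant, giving 0x929BE3D0.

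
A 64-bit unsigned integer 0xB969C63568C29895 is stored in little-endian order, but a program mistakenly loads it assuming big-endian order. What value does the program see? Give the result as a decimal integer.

10779579460945865145

Stored little-endian, the bytes at ascending addresses are 95 98 C2 68 35 C6 69 B9.
Read back as big-endian, the last byte is least significant, giving 0x9598C26835C669B9.
0x9598C26835C669B9 = 10779579460945865145.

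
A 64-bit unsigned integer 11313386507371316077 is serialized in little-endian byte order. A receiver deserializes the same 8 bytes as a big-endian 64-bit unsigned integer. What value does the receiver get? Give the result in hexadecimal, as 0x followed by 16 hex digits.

11313386507371316077 in 64-bit hexadecimal is 0x9D0139166A90836D.
Stored little-endian, the bytes at ascending addresses are 6D 83 90 6A 16 39 01 9D.
Read back as big-endian, the last byte is least significant, giving 0x6D83906A1639019D.

0x6D83906A1639019D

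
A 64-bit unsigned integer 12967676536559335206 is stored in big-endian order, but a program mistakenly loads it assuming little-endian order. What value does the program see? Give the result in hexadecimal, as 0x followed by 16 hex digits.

0x2677C9B31A71F6B3

12967676536559335206 in 64-bit hexadecimal is 0xB3F6711AB3C97726.
Stored big-endian, the bytes at ascending addresses are B3 F6 71 1A B3 C9 77 26.
Read back as little-endian, the first byte is least significant, giving 0x2677C9B31A71F6B3.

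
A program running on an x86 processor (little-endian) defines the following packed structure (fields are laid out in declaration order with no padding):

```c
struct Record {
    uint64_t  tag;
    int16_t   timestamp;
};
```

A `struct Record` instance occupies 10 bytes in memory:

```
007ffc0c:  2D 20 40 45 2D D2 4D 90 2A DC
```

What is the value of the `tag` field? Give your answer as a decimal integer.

`tag` is the first field, at byte offset 0, occupying 8 bytes.
Bytes at offsets 0..7: 2D 20 40 45 2D D2 4D 90.
Little-endian: lowest address holds the least-significant byte.
Reassemble most-significant byte first: 90 4D D2 2D 45 40 20 2D → 0x904DD22D4540202D.
0x904DD22D4540202D = 10398198206545535021.

10398198206545535021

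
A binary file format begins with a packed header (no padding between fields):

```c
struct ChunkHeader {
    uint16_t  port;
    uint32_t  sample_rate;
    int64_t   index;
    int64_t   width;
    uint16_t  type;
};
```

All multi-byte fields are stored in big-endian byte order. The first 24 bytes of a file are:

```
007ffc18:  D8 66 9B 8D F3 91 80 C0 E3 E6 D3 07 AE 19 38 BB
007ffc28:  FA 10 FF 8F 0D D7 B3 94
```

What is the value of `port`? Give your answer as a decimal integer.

55398

`port` is the first field, at byte offset 0, occupying 2 bytes.
Bytes at offsets 0..1: D8 66.
Big-endian: lowest address holds the most-significant byte.
The bytes are already most-significant first: 0xD866.
0xD866 = 55398.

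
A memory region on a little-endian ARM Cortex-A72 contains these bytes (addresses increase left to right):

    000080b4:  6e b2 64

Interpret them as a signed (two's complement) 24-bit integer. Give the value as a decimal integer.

Little-endian: lowest address holds the least-significant byte.
Reassemble most-significant byte first: 64 B2 6E → 0x64B26E.
0x64B26E = 6599278.

6599278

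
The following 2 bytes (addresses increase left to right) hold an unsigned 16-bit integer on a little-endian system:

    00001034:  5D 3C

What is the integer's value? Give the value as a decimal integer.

Little-endian stores the least-significant byte at the lowest address.
Reassemble most-significant byte first: 3C 5D → 0x3C5D.
0x3C5D = 15453.

15453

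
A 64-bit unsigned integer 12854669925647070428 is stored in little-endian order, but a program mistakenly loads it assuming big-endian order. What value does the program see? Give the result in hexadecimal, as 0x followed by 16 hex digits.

12854669925647070428 in 64-bit hexadecimal is 0xB264F630BF1734DC.
Stored little-endian, the bytes at ascending addresses are DC 34 17 BF 30 F6 64 B2.
Read back as big-endian, the last byte is least significant, giving 0xDC3417BF30F664B2.

0xDC3417BF30F664B2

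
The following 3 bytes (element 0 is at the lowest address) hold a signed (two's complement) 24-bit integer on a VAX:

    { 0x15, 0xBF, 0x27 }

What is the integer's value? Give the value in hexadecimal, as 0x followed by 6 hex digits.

In little-endian order the low byte comes first in memory.
Reassemble most-significant byte first: 27 BF 15 → 0x27BF15.

0x27BF15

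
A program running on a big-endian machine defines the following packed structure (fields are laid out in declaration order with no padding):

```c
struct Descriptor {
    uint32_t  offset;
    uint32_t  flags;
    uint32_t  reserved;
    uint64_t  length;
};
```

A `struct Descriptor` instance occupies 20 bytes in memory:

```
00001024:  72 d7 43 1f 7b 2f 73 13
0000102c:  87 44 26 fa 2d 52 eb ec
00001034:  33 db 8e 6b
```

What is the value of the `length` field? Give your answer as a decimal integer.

`length` follows `offset` (4 B), `flags` (4 B), `reserved` (4 B), so it starts at offset 4 + 4 + 4 = 12 and occupies 8 bytes.
Bytes at offsets 12..19: 2D 52 EB EC 33 DB 8E 6B.
Big-endian: lowest address holds the most-significant byte.
The bytes are already most-significant first: 0x2D52EBEC33DB8E6B.
0x2D52EBEC33DB8E6B = 3265932079511866987.

3265932079511866987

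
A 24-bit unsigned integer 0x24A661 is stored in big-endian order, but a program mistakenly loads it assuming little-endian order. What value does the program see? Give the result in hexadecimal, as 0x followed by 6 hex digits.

0x61A624

Stored big-endian, the bytes at ascending addresses are 24 A6 61.
Read back as little-endian, the first byte is least significant, giving 0x61A624.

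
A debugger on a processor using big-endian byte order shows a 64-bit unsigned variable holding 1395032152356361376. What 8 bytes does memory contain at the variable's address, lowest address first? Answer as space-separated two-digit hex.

1395032152356361376 in hexadecimal, padded to 64 bits, is 0x135C2659F37314A0.
Split into bytes (most-significant first): 13 5C 26 59 F3 73 14 A0.
In big-endian order the high byte comes first in memory.
So the memory order matches the most-significant-first order: 13 5C 26 59 F3 73 14 A0.

13 5C 26 59 F3 73 14 A0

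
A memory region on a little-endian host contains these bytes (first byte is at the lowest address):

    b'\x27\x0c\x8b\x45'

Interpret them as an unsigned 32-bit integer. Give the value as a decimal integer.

1166740519

Little-endian stores the least-significant byte at the lowest address.
Reassemble most-significant byte first: 45 8B 0C 27 → 0x458B0C27.
0x458B0C27 = 1166740519.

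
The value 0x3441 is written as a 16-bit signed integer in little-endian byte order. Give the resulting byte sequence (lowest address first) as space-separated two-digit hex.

41 34

Split into bytes (most-significant first): 34 41.
In little-endian order the low byte comes first in memory.
So at ascending addresses the bytes are 41 34.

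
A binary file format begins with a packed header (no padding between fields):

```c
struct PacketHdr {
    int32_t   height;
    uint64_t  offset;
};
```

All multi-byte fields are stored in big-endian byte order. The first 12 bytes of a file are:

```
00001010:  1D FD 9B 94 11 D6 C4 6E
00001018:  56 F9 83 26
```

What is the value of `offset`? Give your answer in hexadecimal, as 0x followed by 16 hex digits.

0x11D6C46E56F98326

`offset` follows `height` (4 bytes), so it starts at byte offset 4 and occupies 8 bytes.
Bytes at offsets 4..11: 11 D6 C4 6E 56 F9 83 26.
In big-endian order the high byte comes first in memory.
The bytes are already most-significant first: 0x11D6C46E56F98326.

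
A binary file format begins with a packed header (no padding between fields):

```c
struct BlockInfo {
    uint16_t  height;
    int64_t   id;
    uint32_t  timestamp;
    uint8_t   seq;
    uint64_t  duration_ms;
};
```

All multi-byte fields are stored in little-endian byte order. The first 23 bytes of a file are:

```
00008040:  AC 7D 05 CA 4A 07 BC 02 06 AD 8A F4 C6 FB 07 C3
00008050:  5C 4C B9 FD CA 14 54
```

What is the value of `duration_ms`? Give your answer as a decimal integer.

6058690589804485827

`duration_ms` follows `height` (2 B), `id` (8 B), `timestamp` (4 B), `seq` (1 B), so it starts at offset 2 + 8 + 4 + 1 = 15 and occupies 8 bytes.
Bytes at offsets 15..22: C3 5C 4C B9 FD CA 14 54.
In little-endian order the low byte comes first in memory.
Reassemble most-significant byte first: 54 14 CA FD B9 4C 5C C3 → 0x5414CAFDB94C5CC3.
0x5414CAFDB94C5CC3 = 6058690589804485827.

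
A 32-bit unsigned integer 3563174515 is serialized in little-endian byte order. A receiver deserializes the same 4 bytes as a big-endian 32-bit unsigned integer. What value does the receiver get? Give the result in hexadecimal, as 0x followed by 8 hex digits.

0x73BA61D4

3563174515 in 32-bit hexadecimal is 0xD461BA73.
Stored little-endian, the bytes at ascending addresses are 73 BA 61 D4.
Read back as big-endian, the last byte is least significant, giving 0x73BA61D4.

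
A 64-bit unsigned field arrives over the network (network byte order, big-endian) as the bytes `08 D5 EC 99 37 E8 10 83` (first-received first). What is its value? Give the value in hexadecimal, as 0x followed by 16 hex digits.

Big-endian: lowest address holds the most-significant byte.
The bytes are already most-significant first: 0x08D5EC9937E81083.

0x08D5EC9937E81083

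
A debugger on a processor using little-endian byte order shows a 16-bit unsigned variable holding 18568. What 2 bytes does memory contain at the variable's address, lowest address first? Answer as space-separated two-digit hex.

88 48

18568 in hexadecimal, padded to 16 bits, is 0x4888.
Split into bytes (most-significant first): 48 88.
In little-endian order the low byte comes first in memory.
So at ascending addresses the bytes are 88 48.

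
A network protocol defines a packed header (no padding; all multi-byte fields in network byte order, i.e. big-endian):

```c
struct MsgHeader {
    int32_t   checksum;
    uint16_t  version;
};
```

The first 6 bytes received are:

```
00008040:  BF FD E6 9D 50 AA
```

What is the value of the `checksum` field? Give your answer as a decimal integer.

-1073879395

`checksum` is the first field, at byte offset 0, occupying 4 bytes.
Bytes at offsets 0..3: BF FD E6 9D.
Big-endian: lowest address holds the most-significant byte.
The bytes are already most-significant first: 0xBFFDE69D.
Top bit is set, so as a signed 32-bit value this is 0xBFFDE69D − 2^32 = -1073879395.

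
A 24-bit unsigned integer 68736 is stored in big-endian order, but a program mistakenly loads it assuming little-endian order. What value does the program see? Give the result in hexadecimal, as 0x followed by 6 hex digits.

68736 in 24-bit hexadecimal is 0x010C80.
Stored big-endian, the bytes at ascending addresses are 01 0C 80.
Read back as little-endian, the first byte is least significant, giving 0x800C01.

0x800C01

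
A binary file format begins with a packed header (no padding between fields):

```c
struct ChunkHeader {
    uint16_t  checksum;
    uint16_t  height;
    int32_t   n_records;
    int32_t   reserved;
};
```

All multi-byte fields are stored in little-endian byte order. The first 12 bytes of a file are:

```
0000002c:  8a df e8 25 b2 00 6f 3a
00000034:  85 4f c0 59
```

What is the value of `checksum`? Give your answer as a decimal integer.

57226

`checksum` is the first field, at byte offset 0, occupying 2 bytes.
Bytes at offsets 0..1: 8A DF.
Little-endian stores the least-significant byte at the lowest address.
Reassemble most-significant byte first: DF 8A → 0xDF8A.
0xDF8A = 57226.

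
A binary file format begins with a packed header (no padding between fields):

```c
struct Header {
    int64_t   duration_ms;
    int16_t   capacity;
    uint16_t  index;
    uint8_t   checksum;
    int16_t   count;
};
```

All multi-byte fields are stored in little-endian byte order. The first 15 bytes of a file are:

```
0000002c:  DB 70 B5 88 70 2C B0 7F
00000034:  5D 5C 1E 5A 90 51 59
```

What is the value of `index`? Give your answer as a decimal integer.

23070

`index` follows `duration_ms` (8 B), `capacity` (2 B), so it starts at offset 8 + 2 = 10 and occupies 2 bytes.
Bytes at offsets 10..11: 1E 5A.
Little-endian: lowest address holds the least-significant byte.
Reassemble most-significant byte first: 5A 1E → 0x5A1E.
0x5A1E = 23070.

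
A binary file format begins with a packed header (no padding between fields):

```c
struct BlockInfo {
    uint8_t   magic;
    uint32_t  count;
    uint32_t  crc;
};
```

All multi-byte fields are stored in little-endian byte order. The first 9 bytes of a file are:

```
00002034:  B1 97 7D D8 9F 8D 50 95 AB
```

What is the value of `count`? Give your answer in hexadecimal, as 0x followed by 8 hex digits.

0x9FD87D97

`count` follows `magic` (1 byte), so it starts at byte offset 1 and occupies 4 bytes.
Bytes at offsets 1..4: 97 7D D8 9F.
Little-endian stores the least-significant byte at the lowest address.
Reassemble most-significant byte first: 9F D8 7D 97 → 0x9FD87D97.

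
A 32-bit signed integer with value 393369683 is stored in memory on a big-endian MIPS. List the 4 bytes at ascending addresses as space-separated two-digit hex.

17 72 58 53

393369683 in hexadecimal, padded to 32 bits, is 0x17725853.
Split into bytes (most-significant first): 17 72 58 53.
Big-endian stores the most-significant byte at the lowest address.
So the memory order matches the most-significant-first order: 17 72 58 53.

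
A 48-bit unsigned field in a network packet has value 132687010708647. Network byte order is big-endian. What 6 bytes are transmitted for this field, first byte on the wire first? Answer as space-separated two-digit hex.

132687010708647 in hexadecimal, padded to 48 bits, is 0x78AD9A23BCA7.
Split into bytes (most-significant first): 78 AD 9A 23 BC A7.
Big-endian: lowest address holds the most-significant byte.
So the memory order matches the most-significant-first order: 78 AD 9A 23 BC A7.

78 AD 9A 23 BC A7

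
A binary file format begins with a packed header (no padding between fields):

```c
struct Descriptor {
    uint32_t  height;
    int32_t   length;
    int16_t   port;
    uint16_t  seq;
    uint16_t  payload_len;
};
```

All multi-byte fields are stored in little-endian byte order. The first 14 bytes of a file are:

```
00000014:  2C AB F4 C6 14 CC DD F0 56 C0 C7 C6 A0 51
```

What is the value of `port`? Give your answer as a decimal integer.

-16298

`port` follows `height` (4 B), `length` (4 B), so it starts at offset 4 + 4 = 8 and occupies 2 bytes.
Bytes at offsets 8..9: 56 C0.
Little-endian: lowest address holds the least-significant byte.
Reassemble most-significant byte first: C0 56 → 0xC056.
Top bit is set, so as a signed 16-bit value this is 0xC056 − 2^16 = -16298.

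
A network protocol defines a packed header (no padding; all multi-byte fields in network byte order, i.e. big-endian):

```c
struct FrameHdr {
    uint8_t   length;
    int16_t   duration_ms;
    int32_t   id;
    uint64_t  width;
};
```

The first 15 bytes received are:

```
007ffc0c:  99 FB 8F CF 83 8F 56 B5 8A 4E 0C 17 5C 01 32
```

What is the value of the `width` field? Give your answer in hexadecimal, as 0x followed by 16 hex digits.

0xB58A4E0C175C0132

`width` follows `length` (1 B), `duration_ms` (2 B), `id` (4 B), so it starts at offset 1 + 2 + 4 = 7 and occupies 8 bytes.
Bytes at offsets 7..14: B5 8A 4E 0C 17 5C 01 32.
In big-endian order the high byte comes first in memory.
The bytes are already most-significant first: 0xB58A4E0C175C0132.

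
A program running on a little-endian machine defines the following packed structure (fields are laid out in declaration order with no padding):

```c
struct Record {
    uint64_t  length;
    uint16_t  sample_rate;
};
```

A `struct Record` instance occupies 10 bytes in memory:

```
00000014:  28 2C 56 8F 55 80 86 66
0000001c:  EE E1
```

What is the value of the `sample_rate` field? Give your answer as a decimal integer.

57838

`sample_rate` follows `length` (8 bytes), so it starts at byte offset 8 and occupies 2 bytes.
Bytes at offsets 8..9: EE E1.
Little-endian stores the least-significant byte at the lowest address.
Reassemble most-significant byte first: E1 EE → 0xE1EE.
0xE1EE = 57838.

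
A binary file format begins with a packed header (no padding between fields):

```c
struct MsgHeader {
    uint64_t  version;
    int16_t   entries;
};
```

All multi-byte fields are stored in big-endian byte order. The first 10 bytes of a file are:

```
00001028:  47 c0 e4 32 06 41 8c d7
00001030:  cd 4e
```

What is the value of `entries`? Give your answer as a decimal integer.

`entries` follows `version` (8 bytes), so it starts at byte offset 8 and occupies 2 bytes.
Bytes at offsets 8..9: CD 4E.
Big-endian stores the most-significant byte at the lowest address.
The bytes are already most-significant first: 0xCD4E.
Top bit is set, so as a signed 16-bit value this is 0xCD4E − 2^16 = -12978.

-12978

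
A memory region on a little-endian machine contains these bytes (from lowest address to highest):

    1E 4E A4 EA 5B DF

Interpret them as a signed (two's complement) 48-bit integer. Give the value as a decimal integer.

-35889105056226

In little-endian order the low byte comes first in memory.
Reassemble most-significant byte first: DF 5B EA A4 4E 1E → 0xDF5BEAA44E1E.
Top bit is set, so as a signed 48-bit value this is 0xDF5BEAA44E1E − 2^48 = -35889105056226.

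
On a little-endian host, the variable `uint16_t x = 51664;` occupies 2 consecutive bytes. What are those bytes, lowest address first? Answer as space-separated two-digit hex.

D0 C9

51664 in hexadecimal, padded to 16 bits, is 0xC9D0.
Split into bytes (most-significant first): C9 D0.
In little-endian order the low byte comes first in memory.
So at ascending addresses the bytes are D0 C9.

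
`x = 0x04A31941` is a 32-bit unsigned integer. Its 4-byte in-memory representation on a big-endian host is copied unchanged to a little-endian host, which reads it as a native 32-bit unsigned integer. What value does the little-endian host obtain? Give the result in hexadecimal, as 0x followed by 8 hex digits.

Stored big-endian, the bytes at ascending addresses are 04 A3 19 41.
Read back as little-endian, the first byte is least significant, giving 0x4119A304.

0x4119A304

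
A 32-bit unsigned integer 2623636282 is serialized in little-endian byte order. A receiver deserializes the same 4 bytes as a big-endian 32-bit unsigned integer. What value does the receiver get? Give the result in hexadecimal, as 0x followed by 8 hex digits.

0x3A83619C

2623636282 in 32-bit hexadecimal is 0x9C61833A.
Stored little-endian, the bytes at ascending addresses are 3A 83 61 9C.
Read back as big-endian, the last byte is least significant, giving 0x3A83619C.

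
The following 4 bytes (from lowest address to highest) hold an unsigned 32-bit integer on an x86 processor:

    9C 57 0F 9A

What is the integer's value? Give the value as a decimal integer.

Little-endian stores the least-significant byte at the lowest address.
Reassemble most-significant byte first: 9A 0F 57 9C → 0x9A0F579C.
0x9A0F579C = 2584696732.

2584696732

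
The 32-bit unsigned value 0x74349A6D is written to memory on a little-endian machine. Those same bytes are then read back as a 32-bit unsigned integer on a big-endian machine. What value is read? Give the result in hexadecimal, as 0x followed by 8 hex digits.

Stored little-endian, the bytes at ascending addresses are 6D 9A 34 74.
Read back as big-endian, the last byte is least significant, giving 0x6D9A3474.

0x6D9A3474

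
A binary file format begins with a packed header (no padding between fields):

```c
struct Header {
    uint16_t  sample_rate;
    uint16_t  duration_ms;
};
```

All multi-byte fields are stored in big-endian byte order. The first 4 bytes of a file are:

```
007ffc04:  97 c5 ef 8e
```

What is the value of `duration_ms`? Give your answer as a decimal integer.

`duration_ms` follows `sample_rate` (2 bytes), so it starts at byte offset 2 and occupies 2 bytes.
Bytes at offsets 2..3: EF 8E.
Big-endian stores the most-significant byte at the lowest address.
The bytes are already most-significant first: 0xEF8E.
0xEF8E = 61326.

61326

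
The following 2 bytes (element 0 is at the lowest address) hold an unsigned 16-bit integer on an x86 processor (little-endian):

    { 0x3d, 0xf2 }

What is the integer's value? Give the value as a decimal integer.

62013

Little-endian stores the least-significant byte at the lowest address.
Reassemble most-significant byte first: F2 3D → 0xF23D.
0xF23D = 62013.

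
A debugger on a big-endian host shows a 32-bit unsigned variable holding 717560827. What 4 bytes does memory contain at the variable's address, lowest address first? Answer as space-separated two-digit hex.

2A C5 1B FB

717560827 in hexadecimal, padded to 32 bits, is 0x2AC51BFB.
Split into bytes (most-significant first): 2A C5 1B FB.
Big-endian stores the most-significant byte at the lowest address.
So the memory order matches the most-significant-first order: 2A C5 1B FB.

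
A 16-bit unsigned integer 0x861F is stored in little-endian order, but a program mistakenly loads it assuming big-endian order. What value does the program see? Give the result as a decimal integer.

Stored little-endian, the bytes at ascending addresses are 1F 86.
Read back as big-endian, the last byte is least significant, giving 0x1F86.
0x1F86 = 8070.

8070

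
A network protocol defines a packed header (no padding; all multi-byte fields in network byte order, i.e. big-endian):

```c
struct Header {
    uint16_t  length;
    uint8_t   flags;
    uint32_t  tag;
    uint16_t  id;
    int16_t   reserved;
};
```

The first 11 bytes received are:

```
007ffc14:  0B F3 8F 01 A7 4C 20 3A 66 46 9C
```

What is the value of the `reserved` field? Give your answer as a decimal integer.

`reserved` follows `length` (2 B), `flags` (1 B), `tag` (4 B), `id` (2 B), so it starts at offset 2 + 1 + 4 + 2 = 9 and occupies 2 bytes.
Bytes at offsets 9..10: 46 9C.
In big-endian order the high byte comes first in memory.
The bytes are already most-significant first: 0x469C.
0x469C = 18076.

18076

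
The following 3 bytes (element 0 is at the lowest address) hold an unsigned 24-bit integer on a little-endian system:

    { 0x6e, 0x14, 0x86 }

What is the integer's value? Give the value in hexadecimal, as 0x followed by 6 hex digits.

In little-endian order the low byte comes first in memory.
Reassemble most-significant byte first: 86 14 6E → 0x86146E.

0x86146E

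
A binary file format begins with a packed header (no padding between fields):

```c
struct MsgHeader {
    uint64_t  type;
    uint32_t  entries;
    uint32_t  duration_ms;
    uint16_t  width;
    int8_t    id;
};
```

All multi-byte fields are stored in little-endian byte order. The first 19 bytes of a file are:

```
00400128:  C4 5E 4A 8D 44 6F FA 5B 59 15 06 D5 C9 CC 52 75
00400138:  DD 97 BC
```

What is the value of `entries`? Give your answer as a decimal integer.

`entries` follows `type` (8 bytes), so it starts at byte offset 8 and occupies 4 bytes.
Bytes at offsets 8..11: 59 15 06 D5.
Little-endian: lowest address holds the least-significant byte.
Reassemble most-significant byte first: D5 06 15 59 → 0xD5061559.
0xD5061559 = 3573945689.

3573945689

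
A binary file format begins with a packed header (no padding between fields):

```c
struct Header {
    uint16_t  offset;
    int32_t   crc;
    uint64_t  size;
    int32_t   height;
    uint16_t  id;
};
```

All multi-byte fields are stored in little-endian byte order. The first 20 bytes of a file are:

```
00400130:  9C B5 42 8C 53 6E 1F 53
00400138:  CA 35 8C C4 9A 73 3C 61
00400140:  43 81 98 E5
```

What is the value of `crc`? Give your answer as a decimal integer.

1850969154

`crc` follows `offset` (2 bytes), so it starts at byte offset 2 and occupies 4 bytes.
Bytes at offsets 2..5: 42 8C 53 6E.
Little-endian stores the least-significant byte at the lowest address.
Reassemble most-significant byte first: 6E 53 8C 42 → 0x6E538C42.
0x6E538C42 = 1850969154.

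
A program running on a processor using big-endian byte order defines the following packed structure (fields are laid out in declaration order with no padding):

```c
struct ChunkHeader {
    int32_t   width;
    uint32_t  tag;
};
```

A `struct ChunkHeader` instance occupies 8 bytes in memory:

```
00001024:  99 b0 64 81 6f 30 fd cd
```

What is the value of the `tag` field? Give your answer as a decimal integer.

`tag` follows `width` (4 bytes), so it starts at byte offset 4 and occupies 4 bytes.
Bytes at offsets 4..7: 6F 30 FD CD.
Big-endian: lowest address holds the most-significant byte.
The bytes are already most-significant first: 0x6F30FDCD.
0x6F30FDCD = 1865481677.

1865481677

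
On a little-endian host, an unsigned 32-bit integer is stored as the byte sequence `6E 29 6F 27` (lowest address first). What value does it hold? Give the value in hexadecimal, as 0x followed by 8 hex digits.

Little-endian stores the least-significant byte at the lowest address.
Reassemble most-significant byte first: 27 6F 29 6E → 0x276F296E.

0x276F296E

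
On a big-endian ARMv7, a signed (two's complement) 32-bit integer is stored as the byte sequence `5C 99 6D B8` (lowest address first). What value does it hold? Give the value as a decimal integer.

1553558968

Big-endian: lowest address holds the most-significant byte.
The bytes are already most-significant first: 0x5C996DB8.
0x5C996DB8 = 1553558968.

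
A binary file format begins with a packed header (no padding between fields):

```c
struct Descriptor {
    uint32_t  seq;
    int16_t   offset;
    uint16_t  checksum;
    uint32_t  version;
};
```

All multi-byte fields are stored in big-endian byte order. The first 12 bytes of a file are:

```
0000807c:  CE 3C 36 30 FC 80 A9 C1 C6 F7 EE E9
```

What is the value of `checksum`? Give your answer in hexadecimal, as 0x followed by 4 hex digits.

`checksum` follows `seq` (4 B), `offset` (2 B), so it starts at offset 4 + 2 = 6 and occupies 2 bytes.
Bytes at offsets 6..7: A9 C1.
In big-endian order the high byte comes first in memory.
The bytes are already most-significant first: 0xA9C1.

0xA9C1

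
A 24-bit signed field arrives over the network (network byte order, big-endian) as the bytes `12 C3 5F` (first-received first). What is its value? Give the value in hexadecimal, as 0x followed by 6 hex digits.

Big-endian: lowest address holds the most-significant byte.
The bytes are already most-significant first: 0x12C35F.

0x12C35F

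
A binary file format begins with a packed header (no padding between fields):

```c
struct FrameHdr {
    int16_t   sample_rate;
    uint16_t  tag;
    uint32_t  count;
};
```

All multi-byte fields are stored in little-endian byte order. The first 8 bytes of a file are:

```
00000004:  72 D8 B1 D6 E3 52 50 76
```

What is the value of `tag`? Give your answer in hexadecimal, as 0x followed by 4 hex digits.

`tag` follows `sample_rate` (2 bytes), so it starts at byte offset 2 and occupies 2 bytes.
Bytes at offsets 2..3: B1 D6.
Little-endian: lowest address holds the least-significant byte.
Reassemble most-significant byte first: D6 B1 → 0xD6B1.

0xD6B1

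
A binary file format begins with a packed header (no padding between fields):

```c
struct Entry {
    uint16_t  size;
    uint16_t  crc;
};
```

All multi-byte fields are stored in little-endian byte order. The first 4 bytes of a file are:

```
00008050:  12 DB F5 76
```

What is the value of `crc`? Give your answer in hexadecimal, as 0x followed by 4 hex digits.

0x76F5

`crc` follows `size` (2 bytes), so it starts at byte offset 2 and occupies 2 bytes.
Bytes at offsets 2..3: F5 76.
In little-endian order the low byte comes first in memory.
Reassemble most-significant byte first: 76 F5 → 0x76F5.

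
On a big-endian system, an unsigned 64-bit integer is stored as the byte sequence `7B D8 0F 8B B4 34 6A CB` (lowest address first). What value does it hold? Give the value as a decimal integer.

Big-endian: lowest address holds the most-significant byte.
The bytes are already most-significant first: 0x7BD80F8BB4346ACB.
0x7BD80F8BB4346ACB = 8923899754332842699.

8923899754332842699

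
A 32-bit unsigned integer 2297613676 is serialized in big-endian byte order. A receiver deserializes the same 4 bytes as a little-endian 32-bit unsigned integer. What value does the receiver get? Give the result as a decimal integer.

2297613676 in 32-bit hexadecimal is 0x88F2CD6C.
Stored big-endian, the bytes at ascending addresses are 88 F2 CD 6C.
Read back as little-endian, the first byte is least significant, giving 0x6CCDF288.
0x6CCDF288 = 1825436296.

1825436296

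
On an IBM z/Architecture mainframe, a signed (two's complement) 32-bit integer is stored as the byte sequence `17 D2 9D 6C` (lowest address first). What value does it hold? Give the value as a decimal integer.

Big-endian stores the most-significant byte at the lowest address.
The bytes are already most-significant first: 0x17D29D6C.
0x17D29D6C = 399678828.

399678828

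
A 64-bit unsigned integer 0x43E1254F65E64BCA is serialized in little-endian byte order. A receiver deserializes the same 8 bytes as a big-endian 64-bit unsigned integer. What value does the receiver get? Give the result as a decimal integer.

Stored little-endian, the bytes at ascending addresses are CA 4B E6 65 4F 25 E1 43.
Read back as big-endian, the last byte is least significant, giving 0xCA4BE6654F25E143.
0xCA4BE6654F25E143 = 14576997941708710211.

14576997941708710211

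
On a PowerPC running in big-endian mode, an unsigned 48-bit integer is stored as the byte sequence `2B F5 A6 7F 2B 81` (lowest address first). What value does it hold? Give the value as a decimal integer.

Big-endian stores the most-significant byte at the lowest address.
The bytes are already most-significant first: 0x2BF5A67F2B81.
0x2BF5A67F2B81 = 48334060333953.

48334060333953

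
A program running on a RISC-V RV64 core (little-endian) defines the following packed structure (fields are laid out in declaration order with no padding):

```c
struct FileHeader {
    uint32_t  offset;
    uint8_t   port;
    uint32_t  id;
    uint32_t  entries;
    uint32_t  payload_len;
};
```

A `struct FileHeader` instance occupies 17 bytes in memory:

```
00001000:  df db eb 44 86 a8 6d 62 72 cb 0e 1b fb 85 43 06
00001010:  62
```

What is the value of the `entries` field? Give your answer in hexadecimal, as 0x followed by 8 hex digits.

0xFB1B0ECB

`entries` follows `offset` (4 B), `port` (1 B), `id` (4 B), so it starts at offset 4 + 1 + 4 = 9 and occupies 4 bytes.
Bytes at offsets 9..12: CB 0E 1B FB.
Little-endian stores the least-significant byte at the lowest address.
Reassemble most-significant byte first: FB 1B 0E CB → 0xFB1B0ECB.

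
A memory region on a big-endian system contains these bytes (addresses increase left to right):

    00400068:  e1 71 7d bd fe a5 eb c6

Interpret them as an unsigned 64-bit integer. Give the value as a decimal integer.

16244903585876667334

Big-endian: lowest address holds the most-significant byte.
The bytes are already most-significant first: 0xE1717DBDFEA5EBC6.
0xE1717DBDFEA5EBC6 = 16244903585876667334.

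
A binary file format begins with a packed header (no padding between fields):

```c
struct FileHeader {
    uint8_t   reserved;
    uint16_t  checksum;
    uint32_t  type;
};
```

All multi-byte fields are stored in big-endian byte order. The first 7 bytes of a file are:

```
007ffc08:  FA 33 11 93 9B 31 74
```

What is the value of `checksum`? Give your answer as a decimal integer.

`checksum` follows `reserved` (1 byte), so it starts at byte offset 1 and occupies 2 bytes.
Bytes at offsets 1..2: 33 11.
Big-endian: lowest address holds the most-significant byte.
The bytes are already most-significant first: 0x3311.
0x3311 = 13073.

13073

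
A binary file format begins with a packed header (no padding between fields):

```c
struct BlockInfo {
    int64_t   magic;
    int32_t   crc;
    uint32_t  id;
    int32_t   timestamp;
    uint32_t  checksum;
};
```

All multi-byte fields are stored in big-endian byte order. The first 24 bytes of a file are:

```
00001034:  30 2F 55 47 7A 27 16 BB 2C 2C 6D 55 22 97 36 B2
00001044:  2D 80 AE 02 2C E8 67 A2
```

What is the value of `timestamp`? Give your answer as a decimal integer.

`timestamp` follows `magic` (8 B), `crc` (4 B), `id` (4 B), so it starts at offset 8 + 4 + 4 = 16 and occupies 4 bytes.
Bytes at offsets 16..19: 2D 80 AE 02.
Big-endian stores the most-significant byte at the lowest address.
The bytes are already most-significant first: 0x2D80AE02.
0x2D80AE02 = 763407874.

763407874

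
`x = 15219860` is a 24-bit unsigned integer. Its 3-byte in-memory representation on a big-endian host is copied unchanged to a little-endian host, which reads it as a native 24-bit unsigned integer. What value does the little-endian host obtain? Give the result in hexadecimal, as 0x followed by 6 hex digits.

15219860 in 24-bit hexadecimal is 0xE83C94.
Stored big-endian, the bytes at ascending addresses are E8 3C 94.
Read back as little-endian, the first byte is least significant, giving 0x943CE8.

0x943CE8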